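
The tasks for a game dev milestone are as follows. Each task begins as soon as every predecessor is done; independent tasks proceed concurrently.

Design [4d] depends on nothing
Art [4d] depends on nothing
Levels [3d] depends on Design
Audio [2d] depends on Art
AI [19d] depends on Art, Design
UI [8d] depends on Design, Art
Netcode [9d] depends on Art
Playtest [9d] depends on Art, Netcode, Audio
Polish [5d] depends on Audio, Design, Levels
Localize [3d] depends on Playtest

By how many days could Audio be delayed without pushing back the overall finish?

7

Art→Netcode→Playtest→Localize = 4+9+9+3 = 25 sets the makespan at 25 days.
Longest path through Audio: 18 days (earliest finish 6, latest finish 13).
Slack of Audio = 11 − 4 = 7 days.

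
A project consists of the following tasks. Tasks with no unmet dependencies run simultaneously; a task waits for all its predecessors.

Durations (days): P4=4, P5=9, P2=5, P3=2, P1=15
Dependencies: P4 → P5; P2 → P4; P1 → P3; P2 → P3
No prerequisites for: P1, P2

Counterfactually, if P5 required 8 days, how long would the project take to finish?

17

Baseline: P2→P4→P5 = 5+4+9 = 18 → 18 days.
P5 is on the critical path; changing it to 8 makes that path 17 days.
Now P1→P3 = 15+2 = 17 is longest, so the finish becomes 17 days.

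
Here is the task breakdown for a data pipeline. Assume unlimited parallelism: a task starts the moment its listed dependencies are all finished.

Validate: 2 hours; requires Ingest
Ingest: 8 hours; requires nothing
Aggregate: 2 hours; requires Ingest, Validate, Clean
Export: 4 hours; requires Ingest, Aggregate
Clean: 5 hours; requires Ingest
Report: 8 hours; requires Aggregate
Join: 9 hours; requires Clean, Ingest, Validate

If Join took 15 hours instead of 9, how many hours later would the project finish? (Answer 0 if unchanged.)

5

Baseline: Ingest→Clean→Aggregate→Report = 8+5+2+8 = 23 → 23 hours.
Join is off the critical path — its longest chain is 22 hours, giving 1 of slack.
The binding chain switches to Ingest→Clean→Join = 8+5+15 = 28; finish 28 hours.
Change in finish: 28 − 23 = +5 hours.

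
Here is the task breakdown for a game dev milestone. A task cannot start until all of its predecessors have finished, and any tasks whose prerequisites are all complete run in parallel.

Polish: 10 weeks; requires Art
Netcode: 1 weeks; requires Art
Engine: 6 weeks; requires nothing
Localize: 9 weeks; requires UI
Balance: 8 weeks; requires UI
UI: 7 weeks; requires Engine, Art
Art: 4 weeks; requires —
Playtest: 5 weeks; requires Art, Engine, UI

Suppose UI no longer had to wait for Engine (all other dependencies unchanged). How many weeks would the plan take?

20

Original critical path: Engine→UI→Localize = 6+7+9 = 22 ⇒ 22 weeks.
Without Engine→UI, UI's earliest start moves from 6 to 4.
After: Art→UI→Localize = 4+7+9 = 20 → 20 weeks.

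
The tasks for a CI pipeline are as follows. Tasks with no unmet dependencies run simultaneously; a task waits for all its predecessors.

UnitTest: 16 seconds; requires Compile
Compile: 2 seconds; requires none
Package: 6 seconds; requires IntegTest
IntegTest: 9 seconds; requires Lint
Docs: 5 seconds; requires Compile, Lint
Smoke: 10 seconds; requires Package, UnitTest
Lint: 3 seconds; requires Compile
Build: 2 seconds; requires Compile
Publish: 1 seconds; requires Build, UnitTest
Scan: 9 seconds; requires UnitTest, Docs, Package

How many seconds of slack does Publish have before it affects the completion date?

Compile→Lint→IntegTest→Package→Smoke = 2+3+9+6+10 = 30 sets the makespan at 30 seconds.
Publish finishes as early as 19 and must finish by 30.
Float = 30 − 19 = 11.

11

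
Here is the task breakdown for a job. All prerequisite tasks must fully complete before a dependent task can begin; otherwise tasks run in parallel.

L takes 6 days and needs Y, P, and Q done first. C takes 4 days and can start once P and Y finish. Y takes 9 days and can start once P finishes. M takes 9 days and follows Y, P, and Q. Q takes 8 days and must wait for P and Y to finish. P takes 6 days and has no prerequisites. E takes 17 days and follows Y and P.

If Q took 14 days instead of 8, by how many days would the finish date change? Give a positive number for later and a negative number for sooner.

Critical path before the change: P→Y→Q→M = 6+9+8+9 = 32 giving 32 days.
Q lies on that path, so at 14 days the path becomes 38 days.
No other chain overtakes it, so the finish is 38 days.
Change in finish: 38 − 32 = +6 days.

6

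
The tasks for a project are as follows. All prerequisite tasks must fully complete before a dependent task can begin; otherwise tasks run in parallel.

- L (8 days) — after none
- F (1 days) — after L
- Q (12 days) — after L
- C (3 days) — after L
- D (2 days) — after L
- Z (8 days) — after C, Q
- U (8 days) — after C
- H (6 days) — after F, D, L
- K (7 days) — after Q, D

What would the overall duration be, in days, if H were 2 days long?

28

Critical path before the change: L→Q→Z = 8+12+8 = 28 giving 28 days.
The longest path through H is only 16 days, so H has float 12.
That remains the longest chain; total 28 days.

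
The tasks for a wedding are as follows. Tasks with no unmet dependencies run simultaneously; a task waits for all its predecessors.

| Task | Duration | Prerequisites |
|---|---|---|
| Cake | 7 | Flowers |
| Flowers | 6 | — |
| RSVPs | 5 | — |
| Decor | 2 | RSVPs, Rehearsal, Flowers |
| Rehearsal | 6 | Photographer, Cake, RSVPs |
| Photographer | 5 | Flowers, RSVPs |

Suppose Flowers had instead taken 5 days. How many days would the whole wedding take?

Actual critical path: Flowers→Cake→Rehearsal→Decor = 6+7+6+2 = 21 ⇒ 21 days.
Flowers is on the critical path; changing it to 5 makes that path 20 days.
No other chain overtakes it, so the finish is 20 days.

20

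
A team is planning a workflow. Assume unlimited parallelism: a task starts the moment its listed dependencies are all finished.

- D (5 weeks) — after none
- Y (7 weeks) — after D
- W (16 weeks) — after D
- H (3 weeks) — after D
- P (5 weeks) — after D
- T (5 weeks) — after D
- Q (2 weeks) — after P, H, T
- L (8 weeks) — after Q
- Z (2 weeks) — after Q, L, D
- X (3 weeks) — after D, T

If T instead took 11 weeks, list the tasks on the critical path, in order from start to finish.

Critical path before the change: D→T→Q→L→Z = 5+5+2+8+2 = 22 giving 22 weeks.
T lies on that path, so at 11 weeks the path becomes 28 weeks.
No other chain overtakes it, so the finish is 28 weeks.

D, T, Q, L, Z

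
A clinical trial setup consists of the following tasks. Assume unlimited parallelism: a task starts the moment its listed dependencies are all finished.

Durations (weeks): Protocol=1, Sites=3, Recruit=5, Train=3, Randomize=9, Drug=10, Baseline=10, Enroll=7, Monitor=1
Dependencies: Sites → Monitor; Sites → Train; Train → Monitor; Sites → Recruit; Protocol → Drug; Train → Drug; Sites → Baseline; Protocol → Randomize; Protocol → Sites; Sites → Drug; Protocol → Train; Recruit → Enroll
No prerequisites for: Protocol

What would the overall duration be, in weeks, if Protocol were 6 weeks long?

22

The binding path is Protocol→Sites→Train→Drug = 1+3+3+10 = 17; finish at 17 weeks.
Protocol lies on that path, so at 6 weeks the path becomes 22 weeks.
No other chain overtakes it, so the finish is 22 weeks.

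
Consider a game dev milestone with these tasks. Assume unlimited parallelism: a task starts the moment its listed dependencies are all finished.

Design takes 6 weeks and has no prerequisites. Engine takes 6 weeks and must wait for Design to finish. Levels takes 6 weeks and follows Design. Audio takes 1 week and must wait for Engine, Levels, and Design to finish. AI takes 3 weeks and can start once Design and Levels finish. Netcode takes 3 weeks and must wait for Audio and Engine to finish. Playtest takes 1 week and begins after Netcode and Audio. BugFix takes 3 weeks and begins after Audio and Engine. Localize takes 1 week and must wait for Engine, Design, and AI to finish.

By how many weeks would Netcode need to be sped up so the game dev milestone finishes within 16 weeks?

Current finish: 17 weeks; target: 16.
Netcode is on every critical path, so each week cut from Netcode cuts the finish by one (this holds down to a finish of 16).
Need 17 − 16 = 1 week off Netcode → Netcode becomes 2 weeks, finish becomes 16.

1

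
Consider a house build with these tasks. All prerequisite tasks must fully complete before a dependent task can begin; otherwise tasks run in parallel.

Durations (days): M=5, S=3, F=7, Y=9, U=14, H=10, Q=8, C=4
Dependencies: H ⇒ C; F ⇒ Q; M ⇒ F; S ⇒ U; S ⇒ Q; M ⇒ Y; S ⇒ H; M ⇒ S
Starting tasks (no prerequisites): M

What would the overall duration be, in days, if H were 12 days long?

As given, the longest chain is M→S→H→C = 5+3+10+4 = 22, so the finish is 22 days.
H is on the critical path; changing it to 12 makes that path 24 days.
That remains the longest chain; total 24 days.

24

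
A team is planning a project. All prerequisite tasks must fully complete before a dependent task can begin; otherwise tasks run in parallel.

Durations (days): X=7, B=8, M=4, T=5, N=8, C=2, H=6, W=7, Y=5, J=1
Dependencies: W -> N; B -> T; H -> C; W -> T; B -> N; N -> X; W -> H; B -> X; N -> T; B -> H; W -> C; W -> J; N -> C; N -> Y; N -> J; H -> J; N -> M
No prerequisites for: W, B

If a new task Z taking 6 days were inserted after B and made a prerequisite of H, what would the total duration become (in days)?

Originally the plan takes 23 days.
With Z inserted, H now waits for max(B, W, Z).
New critical path: B→N→X = 8+8+7 = 23 ⇒ 23 days.

23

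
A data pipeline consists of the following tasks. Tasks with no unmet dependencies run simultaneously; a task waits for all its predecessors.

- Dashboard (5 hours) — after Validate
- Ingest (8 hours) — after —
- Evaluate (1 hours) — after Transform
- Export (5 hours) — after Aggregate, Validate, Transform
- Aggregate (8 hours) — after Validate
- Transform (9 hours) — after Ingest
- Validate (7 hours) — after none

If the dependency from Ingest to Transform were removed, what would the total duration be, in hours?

20

Before: longest chain Ingest→Transform→Export = 8+9+5 = 22, finish 22.
Without Ingest→Transform, Transform's earliest start moves from 8 to 0.
The longest chain is now Validate→Aggregate→Export = 7+8+5 = 20, so the data pipeline takes 20 hours.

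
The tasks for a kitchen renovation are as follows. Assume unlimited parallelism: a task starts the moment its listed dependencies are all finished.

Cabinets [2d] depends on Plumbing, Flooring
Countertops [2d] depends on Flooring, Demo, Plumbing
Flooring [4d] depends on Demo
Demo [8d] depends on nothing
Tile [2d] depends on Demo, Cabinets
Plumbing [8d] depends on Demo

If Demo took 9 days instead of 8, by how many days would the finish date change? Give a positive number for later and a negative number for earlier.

1

The binding path is Demo→Plumbing→Cabinets→Tile = 8+8+2+2 = 20; finish at 20 days.
Demo lies on that path, so at 9 days the path becomes 21 days.
No other chain overtakes it, so the finish is 21 days.
Change in finish: 21 − 20 = +1 days.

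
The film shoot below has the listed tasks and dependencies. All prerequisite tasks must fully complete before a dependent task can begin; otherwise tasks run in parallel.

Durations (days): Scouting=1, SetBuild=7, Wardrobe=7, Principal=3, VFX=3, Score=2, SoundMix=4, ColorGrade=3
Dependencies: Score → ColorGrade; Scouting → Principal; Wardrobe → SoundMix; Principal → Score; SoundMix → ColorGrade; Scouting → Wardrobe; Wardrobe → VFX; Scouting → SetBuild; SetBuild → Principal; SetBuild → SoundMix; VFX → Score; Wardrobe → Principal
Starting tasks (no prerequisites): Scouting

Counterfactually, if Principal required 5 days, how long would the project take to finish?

Actual critical path: Scouting→SetBuild→Principal→Score→ColorGrade = 1+7+3+2+3 = 16 ⇒ 16 days.
Principal is on the critical path; changing it to 5 makes that path 18 days.
No other chain overtakes it, so the finish is 18 days.

18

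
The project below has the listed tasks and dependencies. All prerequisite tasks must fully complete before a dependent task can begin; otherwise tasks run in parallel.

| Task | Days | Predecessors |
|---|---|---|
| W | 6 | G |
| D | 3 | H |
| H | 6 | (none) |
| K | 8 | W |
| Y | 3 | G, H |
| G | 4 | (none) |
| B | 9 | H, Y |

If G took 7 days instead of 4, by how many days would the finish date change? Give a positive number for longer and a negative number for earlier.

The binding path is G→W→K = 4+6+8 = 18; finish at 18 days.
G lies on that path, so at 7 days the path becomes 21 days.
The critical path is still G→W→K; finish is now 21 days.
Change in finish: 21 − 18 = +3 days.

3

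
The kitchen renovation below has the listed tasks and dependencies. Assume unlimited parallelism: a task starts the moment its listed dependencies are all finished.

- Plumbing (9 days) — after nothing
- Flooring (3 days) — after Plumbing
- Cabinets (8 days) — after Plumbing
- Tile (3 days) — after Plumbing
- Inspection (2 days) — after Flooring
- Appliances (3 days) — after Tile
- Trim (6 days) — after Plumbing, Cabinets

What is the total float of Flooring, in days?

9

Plumbing→Cabinets→Trim = 9+8+6 = 23 sets the makespan at 23 days.
The longest chain containing Flooring totals 14 days.
So Flooring can slip 21 − 12 = 9 days.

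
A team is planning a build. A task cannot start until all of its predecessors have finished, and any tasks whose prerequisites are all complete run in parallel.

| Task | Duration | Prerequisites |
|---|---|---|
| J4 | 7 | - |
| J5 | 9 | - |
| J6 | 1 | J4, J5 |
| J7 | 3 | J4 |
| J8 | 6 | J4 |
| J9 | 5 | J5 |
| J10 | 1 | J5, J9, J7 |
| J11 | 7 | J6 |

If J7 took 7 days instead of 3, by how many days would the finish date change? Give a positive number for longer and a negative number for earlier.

0

As given, the longest chain is J5→J6→J11 = 9+1+7 = 17, so the finish is 17 days.
J7 is off the critical path — its longest chain is 11 days, giving 6 of slack.
No other chain overtakes it, so the finish is 17 days.
Change in finish: 17 − 17 = +0 days.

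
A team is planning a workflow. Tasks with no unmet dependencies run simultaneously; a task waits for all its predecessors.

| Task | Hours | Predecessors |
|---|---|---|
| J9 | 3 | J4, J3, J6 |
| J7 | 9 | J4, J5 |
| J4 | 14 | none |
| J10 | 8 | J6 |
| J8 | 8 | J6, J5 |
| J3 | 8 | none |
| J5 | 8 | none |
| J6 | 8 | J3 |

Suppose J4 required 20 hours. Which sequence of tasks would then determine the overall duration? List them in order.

Baseline: J3→J6→J8 = 8+8+8 = 24 → 24 hours.
J4 has 1 hour of float (longest path through it is 23).
New critical path: J4→J7 = 20+9 = 29 ⇒ 29 hours.

J4, J7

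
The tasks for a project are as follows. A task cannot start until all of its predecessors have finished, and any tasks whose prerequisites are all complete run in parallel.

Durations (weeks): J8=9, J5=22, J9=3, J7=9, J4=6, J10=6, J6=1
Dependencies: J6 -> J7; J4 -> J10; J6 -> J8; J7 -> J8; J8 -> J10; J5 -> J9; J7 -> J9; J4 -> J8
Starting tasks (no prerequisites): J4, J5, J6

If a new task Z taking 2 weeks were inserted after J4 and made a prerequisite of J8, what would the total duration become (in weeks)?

Originally the schedule takes 25 weeks.
With Z inserted, J8 now waits for max(J6, J7, J4, Z).
New critical path: J5→J9 = 22+3 = 25 ⇒ 25 weeks.

25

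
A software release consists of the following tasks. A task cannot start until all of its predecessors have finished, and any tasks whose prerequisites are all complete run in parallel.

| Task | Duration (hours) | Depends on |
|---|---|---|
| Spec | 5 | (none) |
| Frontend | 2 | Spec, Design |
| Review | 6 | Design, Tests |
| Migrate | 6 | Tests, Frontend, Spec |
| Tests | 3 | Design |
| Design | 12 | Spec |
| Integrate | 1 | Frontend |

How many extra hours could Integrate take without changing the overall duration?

6

The longest chain is Spec→Design→Tests→Review = 5+12+3+6 = 26; overall finish 26 hours.
The longest chain containing Integrate totals 20 hours.
Slack of Integrate = 25 − 19 = 6 hours.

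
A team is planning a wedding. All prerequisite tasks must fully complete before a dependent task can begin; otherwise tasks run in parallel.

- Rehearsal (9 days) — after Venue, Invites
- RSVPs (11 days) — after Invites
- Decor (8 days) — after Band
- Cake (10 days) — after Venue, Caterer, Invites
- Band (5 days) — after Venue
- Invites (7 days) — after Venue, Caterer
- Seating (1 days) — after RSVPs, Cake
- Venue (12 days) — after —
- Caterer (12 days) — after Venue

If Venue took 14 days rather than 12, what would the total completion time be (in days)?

45

Critical path before the change: Venue→Caterer→Invites→RSVPs→Seating = 12+12+7+11+1 = 43 giving 43 days.
Since Venue is critical, the +2 change carries straight to that chain (now 45 days).
That remains the longest chain; total 45 days.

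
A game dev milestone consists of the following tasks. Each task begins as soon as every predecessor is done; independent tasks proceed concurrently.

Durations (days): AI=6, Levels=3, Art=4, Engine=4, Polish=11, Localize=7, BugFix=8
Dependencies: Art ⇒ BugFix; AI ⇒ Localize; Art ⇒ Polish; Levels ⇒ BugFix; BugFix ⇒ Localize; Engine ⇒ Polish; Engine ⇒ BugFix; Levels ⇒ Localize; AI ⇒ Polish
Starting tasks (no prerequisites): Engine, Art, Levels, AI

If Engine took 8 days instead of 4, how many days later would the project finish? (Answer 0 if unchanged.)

4

Critical path before the change: Engine→BugFix→Localize = 4+8+7 = 19 giving 19 days.
Engine lies on that path, so at 8 days the path becomes 23 days.
The critical path is still Engine→BugFix→Localize; finish is now 23 days.
Change in finish: 23 − 19 = +4 days.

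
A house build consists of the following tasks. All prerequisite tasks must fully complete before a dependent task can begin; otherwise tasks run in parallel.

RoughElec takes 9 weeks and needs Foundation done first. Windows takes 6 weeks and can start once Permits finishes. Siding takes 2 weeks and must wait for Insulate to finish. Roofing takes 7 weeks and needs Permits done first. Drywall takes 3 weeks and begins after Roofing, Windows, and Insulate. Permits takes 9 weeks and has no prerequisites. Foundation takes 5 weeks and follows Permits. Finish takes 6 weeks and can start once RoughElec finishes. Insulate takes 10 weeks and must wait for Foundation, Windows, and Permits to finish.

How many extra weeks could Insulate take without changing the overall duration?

1

Permits→Foundation→RoughElec→Finish = 9+5+9+6 = 29 sets the makespan at 29 weeks.
Insulate finishes as early as 25 and must finish by 26.
So Insulate can slip 26 − 25 = 1 week.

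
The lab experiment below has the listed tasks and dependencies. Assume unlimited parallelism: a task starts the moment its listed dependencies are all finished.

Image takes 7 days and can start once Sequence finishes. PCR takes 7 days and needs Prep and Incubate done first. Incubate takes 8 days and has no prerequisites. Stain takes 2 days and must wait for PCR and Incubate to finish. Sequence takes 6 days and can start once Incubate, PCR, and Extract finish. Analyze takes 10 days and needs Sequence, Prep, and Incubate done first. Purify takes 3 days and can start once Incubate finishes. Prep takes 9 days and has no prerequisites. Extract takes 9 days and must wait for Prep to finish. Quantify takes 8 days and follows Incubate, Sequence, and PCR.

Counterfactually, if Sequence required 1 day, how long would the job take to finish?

29

Critical path before the change: Prep→Extract→Sequence→Analyze = 9+9+6+10 = 34 giving 34 days.
Since Sequence is critical, the -5 change carries straight to that chain (now 29 days).
No other chain overtakes it, so the finish is 29 days.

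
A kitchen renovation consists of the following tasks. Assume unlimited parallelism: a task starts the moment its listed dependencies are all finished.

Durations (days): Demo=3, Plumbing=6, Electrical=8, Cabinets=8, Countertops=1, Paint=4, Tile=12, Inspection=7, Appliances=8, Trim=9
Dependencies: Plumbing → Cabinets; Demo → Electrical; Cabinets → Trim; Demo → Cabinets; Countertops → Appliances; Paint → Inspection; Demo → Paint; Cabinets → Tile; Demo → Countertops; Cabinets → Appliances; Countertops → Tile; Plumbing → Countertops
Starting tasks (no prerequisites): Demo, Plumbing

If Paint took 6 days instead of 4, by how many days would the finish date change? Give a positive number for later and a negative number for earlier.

Actual critical path: Plumbing→Cabinets→Tile = 6+8+12 = 26 ⇒ 26 days.
Paint has 12 days of float (longest path through it is 14).
That remains the longest chain; total 26 days.
Change in finish: 26 − 26 = +0 days.

0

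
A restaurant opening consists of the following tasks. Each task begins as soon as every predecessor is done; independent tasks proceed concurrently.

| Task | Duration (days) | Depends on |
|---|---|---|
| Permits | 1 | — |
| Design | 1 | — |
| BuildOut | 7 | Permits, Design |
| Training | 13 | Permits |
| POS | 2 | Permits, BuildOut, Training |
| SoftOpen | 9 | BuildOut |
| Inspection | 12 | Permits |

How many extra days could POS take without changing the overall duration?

Critical path: Permits→BuildOut→SoftOpen = 1+7+9 = 17, so the finish is 17 days.
The longest chain containing POS totals 16 days.
So POS can slip 17 − 16 = 1 day.

1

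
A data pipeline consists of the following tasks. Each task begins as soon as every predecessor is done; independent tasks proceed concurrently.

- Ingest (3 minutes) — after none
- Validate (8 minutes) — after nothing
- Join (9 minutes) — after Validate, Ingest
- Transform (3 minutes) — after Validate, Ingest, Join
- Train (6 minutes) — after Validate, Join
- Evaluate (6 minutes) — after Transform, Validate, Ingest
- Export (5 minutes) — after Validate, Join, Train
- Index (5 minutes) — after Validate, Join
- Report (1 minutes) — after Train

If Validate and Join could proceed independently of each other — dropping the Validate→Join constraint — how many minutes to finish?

With the dependency in place, Validate→Join→Train→Export = 8+9+6+5 = 28 sets the finish at 28 minutes.
Without Validate→Join, Join's earliest start moves from 8 to 3.
New critical path: Ingest→Join→Train→Export = 3+9+6+5 = 23 ⇒ 23 minutes.

23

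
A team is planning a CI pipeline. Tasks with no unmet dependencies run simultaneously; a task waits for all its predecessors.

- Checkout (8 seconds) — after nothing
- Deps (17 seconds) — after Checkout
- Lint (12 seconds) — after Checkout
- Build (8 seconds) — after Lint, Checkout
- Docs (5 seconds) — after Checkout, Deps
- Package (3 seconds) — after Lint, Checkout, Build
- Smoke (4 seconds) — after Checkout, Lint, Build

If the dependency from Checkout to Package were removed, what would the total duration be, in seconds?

Original critical path: Checkout→Lint→Build→Smoke = 8+12+8+4 = 32 ⇒ 32 seconds.
Dropping Checkout→Package doesn't change Package's earliest start (28); another predecessor still binds.
The longest chain is now Checkout→Lint→Build→Smoke = 8+12+8+4 = 32, so the schedule takes 32 seconds.

32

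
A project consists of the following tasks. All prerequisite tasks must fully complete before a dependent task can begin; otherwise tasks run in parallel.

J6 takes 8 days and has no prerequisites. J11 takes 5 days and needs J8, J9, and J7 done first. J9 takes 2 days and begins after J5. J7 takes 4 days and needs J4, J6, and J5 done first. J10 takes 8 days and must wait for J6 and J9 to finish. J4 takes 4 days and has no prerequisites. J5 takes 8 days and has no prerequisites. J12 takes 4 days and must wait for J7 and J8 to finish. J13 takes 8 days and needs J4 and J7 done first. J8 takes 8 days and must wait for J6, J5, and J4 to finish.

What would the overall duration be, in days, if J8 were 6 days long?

20

Critical path before the change: J5→J8→J11 = 8+8+5 = 21 giving 21 days.
J8 lies on that path, so at 6 days the path becomes 19 days.
The binding chain switches to J5→J7→J13 = 8+4+8 = 20; finish 20 days.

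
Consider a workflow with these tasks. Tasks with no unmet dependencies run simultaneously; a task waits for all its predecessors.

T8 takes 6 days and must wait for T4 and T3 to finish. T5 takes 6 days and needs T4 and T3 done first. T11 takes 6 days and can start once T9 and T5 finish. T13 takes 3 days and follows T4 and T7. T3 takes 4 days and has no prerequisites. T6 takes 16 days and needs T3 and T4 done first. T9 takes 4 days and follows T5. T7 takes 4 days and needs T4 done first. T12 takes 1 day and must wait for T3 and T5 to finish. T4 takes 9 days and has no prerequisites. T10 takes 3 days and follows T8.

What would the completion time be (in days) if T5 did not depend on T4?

With the dependency in place, T4→T5→T9→T11 = 9+6+4+6 = 25 sets the finish at 25 days.
Without T4→T5, T5's earliest start moves from 9 to 4.
The longest chain is now T4→T6 = 9+16 = 25, so the project takes 25 days.

25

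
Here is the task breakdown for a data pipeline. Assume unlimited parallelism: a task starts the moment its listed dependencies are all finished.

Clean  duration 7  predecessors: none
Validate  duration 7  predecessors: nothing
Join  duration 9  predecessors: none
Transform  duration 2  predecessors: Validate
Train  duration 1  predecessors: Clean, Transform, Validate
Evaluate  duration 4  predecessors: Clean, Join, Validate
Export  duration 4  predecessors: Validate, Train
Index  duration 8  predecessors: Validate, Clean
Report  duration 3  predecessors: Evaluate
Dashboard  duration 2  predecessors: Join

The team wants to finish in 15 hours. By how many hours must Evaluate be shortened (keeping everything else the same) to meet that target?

Current finish: 16 hours; target: 15.
Evaluate is on every critical path, so each hour cut from Evaluate cuts the finish by one (this holds down to a finish of 15).
Need 16 − 15 = 1 hour off Evaluate → Evaluate becomes 3 hours, finish becomes 15.

1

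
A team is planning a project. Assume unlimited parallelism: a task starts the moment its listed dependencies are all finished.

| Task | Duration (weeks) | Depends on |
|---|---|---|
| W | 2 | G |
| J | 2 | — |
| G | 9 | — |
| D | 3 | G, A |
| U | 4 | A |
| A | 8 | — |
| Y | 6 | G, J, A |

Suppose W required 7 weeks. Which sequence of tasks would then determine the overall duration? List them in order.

The binding path is G→Y = 9+6 = 15; finish at 15 weeks.
W has 4 weeks of float (longest path through it is 11).
The binding chain switches to G→W = 9+7 = 16; finish 16 weeks.

G, W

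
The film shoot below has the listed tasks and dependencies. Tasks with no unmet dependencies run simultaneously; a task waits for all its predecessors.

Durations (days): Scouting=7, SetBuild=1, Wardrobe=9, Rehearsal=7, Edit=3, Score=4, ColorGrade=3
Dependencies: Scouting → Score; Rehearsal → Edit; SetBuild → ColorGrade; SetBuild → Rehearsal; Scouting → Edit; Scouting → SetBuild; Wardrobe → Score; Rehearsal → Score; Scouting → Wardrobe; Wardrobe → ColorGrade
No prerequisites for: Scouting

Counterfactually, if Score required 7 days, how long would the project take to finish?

Baseline: Scouting→Wardrobe→Score = 7+9+4 = 20 → 20 days.
Score lies on that path, so at 7 days the path becomes 23 days.
No other chain overtakes it, so the finish is 23 days.

23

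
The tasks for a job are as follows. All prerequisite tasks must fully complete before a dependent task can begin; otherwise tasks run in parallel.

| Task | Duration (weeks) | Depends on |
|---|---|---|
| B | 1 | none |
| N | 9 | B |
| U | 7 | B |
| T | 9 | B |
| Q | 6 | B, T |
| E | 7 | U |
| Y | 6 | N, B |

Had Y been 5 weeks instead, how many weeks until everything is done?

Actual critical path: B→N→Y = 1+9+6 = 16 ⇒ 16 weeks.
Since Y is critical, the -1 change carries straight to that chain (now 15 weeks).
The binding chain switches to B→T→Q = 1+9+6 = 16; finish 16 weeks.

16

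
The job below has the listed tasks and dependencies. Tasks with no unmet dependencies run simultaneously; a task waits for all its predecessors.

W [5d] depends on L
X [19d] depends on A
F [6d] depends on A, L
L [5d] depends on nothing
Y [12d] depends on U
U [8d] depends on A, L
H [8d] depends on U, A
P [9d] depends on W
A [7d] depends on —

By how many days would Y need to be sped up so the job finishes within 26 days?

1

Current finish: 27 days; target: 26.
Y is on every critical path, so each day cut from Y cuts the finish by one (this holds down to a finish of 26).
Need 27 − 26 = 1 day off Y → Y becomes 11 days, finish becomes 26.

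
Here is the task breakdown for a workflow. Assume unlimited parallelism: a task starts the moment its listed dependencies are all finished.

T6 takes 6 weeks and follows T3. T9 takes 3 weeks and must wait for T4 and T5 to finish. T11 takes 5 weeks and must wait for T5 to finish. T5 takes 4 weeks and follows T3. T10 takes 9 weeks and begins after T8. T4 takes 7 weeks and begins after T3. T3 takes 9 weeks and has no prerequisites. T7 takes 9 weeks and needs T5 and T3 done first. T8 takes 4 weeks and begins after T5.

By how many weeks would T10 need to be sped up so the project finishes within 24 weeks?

Current finish: 26 weeks; target: 24.
T10 is on every critical path, so each week cut from T10 cuts the finish by one (this holds down to a finish of 22).
Need 26 − 24 = 2 weeks off T10 → T10 becomes 7 weeks, finish becomes 24.

2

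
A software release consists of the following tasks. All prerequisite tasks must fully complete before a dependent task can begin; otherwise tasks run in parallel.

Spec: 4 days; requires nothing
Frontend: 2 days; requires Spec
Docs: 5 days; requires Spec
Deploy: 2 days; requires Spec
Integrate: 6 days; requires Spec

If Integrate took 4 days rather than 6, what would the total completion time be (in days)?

9

Baseline: Spec→Integrate = 4+6 = 10 → 10 days.
Integrate lies on that path, so at 4 days the path becomes 8 days.
The binding chain switches to Spec→Docs = 4+5 = 9; finish 9 days.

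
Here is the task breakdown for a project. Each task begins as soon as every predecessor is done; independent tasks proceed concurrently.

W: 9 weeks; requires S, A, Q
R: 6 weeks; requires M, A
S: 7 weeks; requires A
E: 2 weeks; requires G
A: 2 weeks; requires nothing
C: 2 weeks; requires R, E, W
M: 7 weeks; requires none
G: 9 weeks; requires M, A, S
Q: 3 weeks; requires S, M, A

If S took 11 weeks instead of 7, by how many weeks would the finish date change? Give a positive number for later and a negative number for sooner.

Baseline: A→S→Q→W→C = 2+7+3+9+2 = 23 → 23 weeks.
S lies on that path, so at 11 weeks the path becomes 27 weeks.
The critical path is still A→S→Q→W→C; finish is now 27 weeks.
Change in finish: 27 − 23 = +4 weeks.

4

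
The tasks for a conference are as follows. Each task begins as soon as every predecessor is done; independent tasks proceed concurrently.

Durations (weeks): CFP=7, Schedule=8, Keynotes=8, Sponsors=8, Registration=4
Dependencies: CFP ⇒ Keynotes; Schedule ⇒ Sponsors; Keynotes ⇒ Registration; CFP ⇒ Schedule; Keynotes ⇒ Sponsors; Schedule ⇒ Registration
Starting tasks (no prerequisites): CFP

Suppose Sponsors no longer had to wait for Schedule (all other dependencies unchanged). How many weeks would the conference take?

23

With the dependency in place, CFP→Schedule→Sponsors = 7+8+8 = 23 sets the finish at 23 weeks.
Dropping Schedule→Sponsors doesn't change Sponsors's earliest start (15); another predecessor still binds.
New critical path: CFP→Keynotes→Sponsors = 7+8+8 = 23 ⇒ 23 weeks.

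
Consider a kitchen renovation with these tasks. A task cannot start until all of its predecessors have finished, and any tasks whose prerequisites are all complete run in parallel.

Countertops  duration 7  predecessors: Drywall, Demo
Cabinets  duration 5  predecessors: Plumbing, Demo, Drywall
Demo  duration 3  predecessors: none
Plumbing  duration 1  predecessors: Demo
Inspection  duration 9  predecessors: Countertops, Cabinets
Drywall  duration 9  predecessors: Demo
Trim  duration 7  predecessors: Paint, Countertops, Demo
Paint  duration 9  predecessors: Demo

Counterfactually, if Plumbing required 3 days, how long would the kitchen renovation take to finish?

28

Critical path before the change: Demo→Drywall→Countertops→Inspection = 3+9+7+9 = 28 giving 28 days.
Plumbing has 10 days of float (longest path through it is 18).
No other chain overtakes it, so the finish is 28 days.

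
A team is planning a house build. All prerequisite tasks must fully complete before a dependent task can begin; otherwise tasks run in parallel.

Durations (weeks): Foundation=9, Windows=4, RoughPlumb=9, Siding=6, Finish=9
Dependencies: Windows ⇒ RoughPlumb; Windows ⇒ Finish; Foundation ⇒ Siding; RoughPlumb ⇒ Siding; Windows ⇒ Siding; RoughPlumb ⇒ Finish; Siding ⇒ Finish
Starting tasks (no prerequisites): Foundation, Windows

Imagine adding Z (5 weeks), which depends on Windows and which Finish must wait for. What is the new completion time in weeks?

Originally the project takes 28 weeks.
With Z inserted, Finish now waits for max(Windows, Siding, RoughPlumb, Z).
New critical path: Windows→RoughPlumb→Siding→Finish = 4+9+6+9 = 28 ⇒ 28 weeks.

28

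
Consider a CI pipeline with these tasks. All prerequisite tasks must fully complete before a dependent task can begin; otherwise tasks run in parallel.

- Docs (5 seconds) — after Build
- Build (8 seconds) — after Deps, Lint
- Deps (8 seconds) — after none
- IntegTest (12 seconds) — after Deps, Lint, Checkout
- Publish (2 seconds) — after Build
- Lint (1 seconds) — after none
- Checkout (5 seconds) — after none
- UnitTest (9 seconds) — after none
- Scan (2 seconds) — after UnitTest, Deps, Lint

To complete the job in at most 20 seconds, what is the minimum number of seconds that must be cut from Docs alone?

1

Current finish: 21 seconds; target: 20.
Docs is on every critical path, so each second cut from Docs cuts the finish by one (this holds down to a finish of 20).
Need 21 − 20 = 1 second off Docs → Docs becomes 4 seconds, finish becomes 20.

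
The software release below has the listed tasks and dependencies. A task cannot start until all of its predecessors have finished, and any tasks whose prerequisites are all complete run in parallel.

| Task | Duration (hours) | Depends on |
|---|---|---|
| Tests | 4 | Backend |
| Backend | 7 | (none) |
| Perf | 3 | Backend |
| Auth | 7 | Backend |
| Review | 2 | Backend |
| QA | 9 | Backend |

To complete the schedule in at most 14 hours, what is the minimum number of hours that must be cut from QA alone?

2

Current finish: 16 hours; target: 14.
QA is on every critical path, so each hour cut from QA cuts the finish by one (this holds down to a finish of 14).
Need 16 − 14 = 2 hours off QA → QA becomes 7 hours, finish becomes 14.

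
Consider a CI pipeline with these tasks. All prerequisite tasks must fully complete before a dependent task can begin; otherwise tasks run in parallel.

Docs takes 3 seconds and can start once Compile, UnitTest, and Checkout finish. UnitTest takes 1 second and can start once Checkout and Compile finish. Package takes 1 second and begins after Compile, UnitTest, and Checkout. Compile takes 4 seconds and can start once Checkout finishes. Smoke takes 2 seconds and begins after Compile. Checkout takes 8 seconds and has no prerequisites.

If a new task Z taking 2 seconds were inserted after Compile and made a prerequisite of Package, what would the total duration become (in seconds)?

Originally the CI pipeline takes 16 seconds.
With Z inserted, Package now waits for max(Compile, UnitTest, Checkout, Z).
New critical path: Checkout→Compile→UnitTest→Docs = 8+4+1+3 = 16 ⇒ 16 seconds.

16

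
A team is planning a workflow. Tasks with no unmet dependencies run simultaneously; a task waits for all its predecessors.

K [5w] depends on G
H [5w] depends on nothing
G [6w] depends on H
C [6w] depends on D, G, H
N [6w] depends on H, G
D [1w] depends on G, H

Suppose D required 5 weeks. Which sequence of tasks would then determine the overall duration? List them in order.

The binding path is H→G→D→C = 5+6+1+6 = 18; finish at 18 weeks.
D lies on that path, so at 5 weeks the path becomes 22 weeks.
The critical path is still H→G→D→C; finish is now 22 weeks.

H, G, D, C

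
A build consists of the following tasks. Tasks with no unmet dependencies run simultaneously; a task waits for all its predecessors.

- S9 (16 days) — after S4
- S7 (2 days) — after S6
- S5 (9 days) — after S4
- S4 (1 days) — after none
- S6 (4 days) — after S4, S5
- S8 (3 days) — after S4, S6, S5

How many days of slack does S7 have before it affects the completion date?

1

The longest chain is S4→S5→S6→S8 = 1+9+4+3 = 17; overall finish 17 days.
S7 finishes as early as 16 and must finish by 17.
Slack of S7 = 15 − 14 = 1 day.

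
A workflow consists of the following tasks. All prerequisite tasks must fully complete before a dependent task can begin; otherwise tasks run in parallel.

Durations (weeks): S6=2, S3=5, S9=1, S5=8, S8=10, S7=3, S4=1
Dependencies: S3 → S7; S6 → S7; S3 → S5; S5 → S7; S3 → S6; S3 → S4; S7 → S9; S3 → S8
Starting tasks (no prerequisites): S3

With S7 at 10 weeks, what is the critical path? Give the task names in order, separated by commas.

Baseline: S3→S5→S7→S9 = 5+8+3+1 = 17 → 17 weeks.
Since S7 is critical, the +7 change carries straight to that chain (now 24 weeks).
No other chain overtakes it, so the finish is 24 weeks.

S3, S5, S7, S9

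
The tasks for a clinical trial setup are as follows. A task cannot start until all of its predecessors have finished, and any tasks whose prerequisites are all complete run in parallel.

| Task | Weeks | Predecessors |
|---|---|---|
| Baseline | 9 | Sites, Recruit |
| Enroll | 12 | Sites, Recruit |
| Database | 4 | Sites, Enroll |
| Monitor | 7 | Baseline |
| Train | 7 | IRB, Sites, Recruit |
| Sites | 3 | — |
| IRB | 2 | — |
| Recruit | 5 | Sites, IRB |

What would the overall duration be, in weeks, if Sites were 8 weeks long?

29

Actual critical path: Sites→Recruit→Baseline→Monitor = 3+5+9+7 = 24 ⇒ 24 weeks.
Sites lies on that path, so at 8 weeks the path becomes 29 weeks.
No other chain overtakes it, so the finish is 29 weeks.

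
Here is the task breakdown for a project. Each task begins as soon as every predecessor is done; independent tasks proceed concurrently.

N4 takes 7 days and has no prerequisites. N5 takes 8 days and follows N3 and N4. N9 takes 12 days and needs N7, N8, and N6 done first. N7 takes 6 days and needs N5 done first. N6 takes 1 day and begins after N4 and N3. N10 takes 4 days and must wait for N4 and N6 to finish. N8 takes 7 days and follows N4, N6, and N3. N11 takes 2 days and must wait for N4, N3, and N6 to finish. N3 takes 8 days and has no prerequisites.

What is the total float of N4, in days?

The longest chain is N3→N5→N7→N9 = 8+8+6+12 = 34; overall finish 34 days.
Longest path through N4: 33 days (earliest finish 7, latest finish 8).
Float = 34 − 33 = 1.

1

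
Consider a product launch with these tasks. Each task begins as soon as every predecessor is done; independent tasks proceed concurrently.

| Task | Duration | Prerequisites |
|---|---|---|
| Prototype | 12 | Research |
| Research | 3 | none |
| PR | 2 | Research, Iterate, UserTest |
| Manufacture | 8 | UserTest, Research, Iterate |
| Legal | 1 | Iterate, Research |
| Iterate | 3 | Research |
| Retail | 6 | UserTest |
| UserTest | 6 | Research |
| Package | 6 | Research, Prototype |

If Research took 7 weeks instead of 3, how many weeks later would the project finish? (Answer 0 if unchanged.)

4

Actual critical path: Research→Prototype→Package = 3+12+6 = 21 ⇒ 21 weeks.
Since Research is critical, the +4 change carries straight to that chain (now 25 weeks).
No other chain overtakes it, so the finish is 25 weeks.
Change in finish: 25 − 21 = +4 weeks.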